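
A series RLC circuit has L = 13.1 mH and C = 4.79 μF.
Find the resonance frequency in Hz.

Step 1 — Resonance condition Im(Z)=0 gives ω₀ = 1/√(LC).
Step 2 — ω₀ = 1/√(0.0131·4.79e-06) = 3992 rad/s.
Step 3 — f₀ = ω₀/(2π) = 635.4 Hz.

f₀ = 635.4 Hz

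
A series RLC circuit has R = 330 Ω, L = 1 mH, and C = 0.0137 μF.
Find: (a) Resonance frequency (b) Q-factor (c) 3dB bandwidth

Step 1 — Resonance: ω₀ = 1/√(LC) = 1/√(0.001·1.37e-08) = 2.702e+05 rad/s.
Step 2 — f₀ = ω₀/(2π) = 4.3e+04 Hz.
Step 3 — Series Q: Q = ω₀L/R = 2.702e+05·0.001/330 = 0.8187.
Step 4 — Bandwidth: Δω = ω₀/Q = 3.3e+05 rad/s; BW = Δω/(2π) = 5.252e+04 Hz.

(a) f₀ = 4.3e+04 Hz  (b) Q = 0.8187  (c) BW = 5.252e+04 Hz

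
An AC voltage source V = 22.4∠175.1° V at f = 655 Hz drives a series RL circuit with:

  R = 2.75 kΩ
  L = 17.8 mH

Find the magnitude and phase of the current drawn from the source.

Step 1 — Angular frequency: ω = 2π·f = 2π·655 = 4115 rad/s.
Step 2 — Component impedances:
  R: Z = R = 2750 Ω
  L: Z = jωL = j·4115·0.0178 = 0 + j73.26 Ω
Step 3 — Series combination: Z_total = R + L = 2750 + j73.26 Ω = 2751∠1.5° Ω.
Step 4 — Source phasor: V = 22.4∠175.1° V = -22.32 + j1.913 V.
Step 5 — Ohm's law: I = V / Z_total = (-22.32 + j1.913) / (2750 + j73.26) = -0.008091 + j0.0009113 A.
Step 6 — Convert to polar: |I| = 0.008143 A, ∠I = 173.6°.

I = 0.008143∠173.6° A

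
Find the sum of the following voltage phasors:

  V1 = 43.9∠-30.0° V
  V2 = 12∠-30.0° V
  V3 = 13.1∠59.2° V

Step 1 — Convert each phasor to rectangular form:
  V1 = 43.9·(cos(-30.0°) + j·sin(-30.0°)) = 38.02 - j21.95 V
  V2 = 12·(cos(-30.0°) + j·sin(-30.0°)) = 10.39 - j6 V
  V3 = 13.1·(cos(59.2°) + j·sin(59.2°)) = 6.708 + j11.25 V
Step 2 — Sum components: V_total = 55.12 - j16.7 V.
Step 3 — Convert to polar: |V_total| = 57.59 V, ∠V_total = -16.9°.

V_total = 57.59∠-16.9° V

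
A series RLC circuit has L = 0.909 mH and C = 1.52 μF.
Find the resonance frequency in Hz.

Step 1 — Resonance condition Im(Z)=0 gives ω₀ = 1/√(LC).
Step 2 — ω₀ = 1/√(0.000909·1.52e-06) = 2.69e+04 rad/s.
Step 3 — f₀ = ω₀/(2π) = 4282 Hz.

f₀ = 4282 Hz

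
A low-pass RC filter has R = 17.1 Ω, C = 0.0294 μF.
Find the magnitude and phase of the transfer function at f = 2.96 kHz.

Step 1 — Angular frequency: ω = 2π·2960 = 1.86e+04 rad/s.
Step 2 — Transfer function: H(jω) = 1/(1 + jωRC).
Step 3 — Denominator: 1 + jωRC = 1 + j·1.86e+04·17.1·2.94e-08 = 1 + j0.00935.
Step 4 — H = 0.9999 - j0.009349.
Step 5 — Magnitude: |H| = 1 (-0.0 dB); phase: φ = -0.5°.

|H| = 1 (-0.0 dB), φ = -0.5°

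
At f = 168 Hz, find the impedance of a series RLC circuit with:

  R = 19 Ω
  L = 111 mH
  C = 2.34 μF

Step 1 — Angular frequency: ω = 2π·f = 2π·168 = 1056 rad/s.
Step 2 — Component impedances:
  R: Z = R = 19 Ω
  L: Z = jωL = j·1056·0.111 = 0 + j117.2 Ω
  C: Z = 1/(jωC) = -j/(ω·C) = 0 - j404.9 Ω
Step 3 — Series combination: Z_total = R + L + C = 19 - j287.7 Ω = 288.3∠-86.2° Ω.

Z = 19 - j287.7 Ω = 288.3∠-86.2° Ω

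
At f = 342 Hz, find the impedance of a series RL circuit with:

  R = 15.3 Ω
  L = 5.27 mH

Step 1 — Angular frequency: ω = 2π·f = 2π·342 = 2149 rad/s.
Step 2 — Component impedances:
  R: Z = R = 15.3 Ω
  L: Z = jωL = j·2149·0.00527 = 0 + j11.32 Ω
Step 3 — Series combination: Z_total = R + L = 15.3 + j11.32 Ω = 19.04∠36.5° Ω.

Z = 15.3 + j11.32 Ω = 19.04∠36.5° Ω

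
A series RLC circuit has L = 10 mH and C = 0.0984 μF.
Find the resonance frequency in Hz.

Step 1 — Resonance condition Im(Z)=0 gives ω₀ = 1/√(LC).
Step 2 — ω₀ = 1/√(0.01·9.84e-08) = 3.188e+04 rad/s.
Step 3 — f₀ = ω₀/(2π) = 5074 Hz.

f₀ = 5074 Hz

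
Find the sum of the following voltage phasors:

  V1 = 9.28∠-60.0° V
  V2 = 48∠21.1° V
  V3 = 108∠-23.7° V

Step 1 — Convert each phasor to rectangular form:
  V1 = 9.28·(cos(-60.0°) + j·sin(-60.0°)) = 4.64 - j8.037 V
  V2 = 48·(cos(21.1°) + j·sin(21.1°)) = 44.78 + j17.28 V
  V3 = 108·(cos(-23.7°) + j·sin(-23.7°)) = 98.89 - j43.41 V
Step 2 — Sum components: V_total = 148.3 - j34.17 V.
Step 3 — Convert to polar: |V_total| = 152.2 V, ∠V_total = -13.0°.

V_total = 152.2∠-13.0° V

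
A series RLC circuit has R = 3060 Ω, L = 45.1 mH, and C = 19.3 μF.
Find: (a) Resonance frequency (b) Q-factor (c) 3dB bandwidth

Step 1 — Resonance condition Im(Z)=0 gives ω₀ = 1/√(LC).
Step 2 — ω₀ = 1/√(0.0451·1.93e-05) = 1072 rad/s.
Step 3 — f₀ = ω₀/(2π) = 170.6 Hz.
Step 4 — Series Q: Q = ω₀L/R = 1072·0.0451/3060 = 0.0158.
Step 5 — 3dB bandwidth: Δω = ω₀/Q = 6.785e+04 rad/s; BW = Δω/(2π) = 1.08e+04 Hz.

(a) f₀ = 170.6 Hz  (b) Q = 0.0158  (c) BW = 1.08e+04 Hz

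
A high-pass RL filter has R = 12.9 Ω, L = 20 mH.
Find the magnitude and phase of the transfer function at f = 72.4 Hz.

Step 1 — Angular frequency: ω = 2π·72.4 = 454.9 rad/s.
Step 2 — Transfer function: H(jω) = jωL/(R + jωL).
Step 3 — Numerator jωL = j·9.098; denominator R + jωL = 12.9 + j9.098.
Step 4 — H = 0.3322 + j0.471.
Step 5 — Magnitude: |H| = 0.5764 (-4.8 dB); phase: φ = 54.8°.

|H| = 0.5764 (-4.8 dB), φ = 54.8°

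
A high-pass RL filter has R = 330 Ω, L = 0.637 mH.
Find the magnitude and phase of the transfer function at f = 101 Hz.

Step 1 — Angular frequency: ω = 2π·101 = 634.6 rad/s.
Step 2 — Transfer function: H(jω) = jωL/(R + jωL).
Step 3 — Numerator jωL = j·0.4042; denominator R + jωL = 330 + j0.4042.
Step 4 — H = 1.501e-06 + j0.001225.
Step 5 — Magnitude: |H| = 0.001225 (-58.2 dB); phase: φ = 89.9°.

|H| = 0.001225 (-58.2 dB), φ = 89.9°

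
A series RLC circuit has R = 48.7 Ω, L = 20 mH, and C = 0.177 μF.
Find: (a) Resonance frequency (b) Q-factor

Step 1 — Resonance condition Im(Z)=0 gives ω₀ = 1/√(LC).
Step 2 — ω₀ = 1/√(0.02·1.77e-07) = 1.681e+04 rad/s.
Step 3 — f₀ = ω₀/(2π) = 2675 Hz.
Step 4 — Series Q: Q = ω₀L/R = 1.681e+04·0.02/48.7 = 6.902.

(a) f₀ = 2675 Hz  (b) Q = 6.902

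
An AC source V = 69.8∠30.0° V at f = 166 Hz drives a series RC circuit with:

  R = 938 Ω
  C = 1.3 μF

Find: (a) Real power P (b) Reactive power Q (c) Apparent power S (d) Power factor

Step 1 — Angular frequency: ω = 2π·f = 2π·166 = 1043 rad/s.
Step 2 — Component impedances:
  R: Z = R = 938 Ω
  C: Z = 1/(jωC) = -j/(ω·C) = 0 - j737.5 Ω
Step 3 — Series combination: Z_total = R + C = 938 - j737.5 Ω = 1193∠-38.2° Ω.
Step 4 — Source phasor: V = 69.8∠30.0° V = 60.45 + j34.9 V.
Step 5 — Current: I = V / Z = 0.02175 + j0.05431 A = 0.0585∠68.2° A.
Step 6 — Complex power: S = V·I* = 3.21 - j2.524 VA.
Step 7 — Real power: P = Re(S) = 3.21 W.
Step 8 — Reactive power: Q = Im(S) = -2.524 VAR.
Step 9 — Apparent power: |S| = 4.083 VA.
Step 10 — Power factor: PF = P/|S| = 0.7861 (leading).

(a) P = 3.21 W  (b) Q = -2.524 VAR  (c) S = 4.083 VA  (d) PF = 0.7861 (leading)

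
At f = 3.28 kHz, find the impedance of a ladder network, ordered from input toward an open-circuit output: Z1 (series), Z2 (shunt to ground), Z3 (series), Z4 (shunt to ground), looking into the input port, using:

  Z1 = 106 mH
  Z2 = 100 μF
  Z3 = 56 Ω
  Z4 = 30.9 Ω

Step 1 — Angular frequency: ω = 2π·f = 2π·3280 = 2.061e+04 rad/s.
Step 2 — Component impedances:
  Z1: Z = jωL = j·2.061e+04·0.106 = 0 + j2185 Ω
  Z2: Z = 1/(jωC) = -j/(ω·C) = 0 - j0.4852 Ω
  Z3: Z = R = 56 Ω
  Z4: Z = R = 30.9 Ω
Step 3 — Ladder network (open output): work backward from the far end, alternating series and parallel combinations. Z_in = 0.002709 + j2184 Ω = 2184∠90.0° Ω.

Z = 0.002709 + j2184 Ω = 2184∠90.0° Ω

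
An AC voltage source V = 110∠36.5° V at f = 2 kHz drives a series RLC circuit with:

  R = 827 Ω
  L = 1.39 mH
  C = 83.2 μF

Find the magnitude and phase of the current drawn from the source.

Step 1 — Angular frequency: ω = 2π·f = 2π·2000 = 1.257e+04 rad/s.
Step 2 — Component impedances:
  R: Z = R = 827 Ω
  L: Z = jωL = j·1.257e+04·0.00139 = 0 + j17.47 Ω
  C: Z = 1/(jωC) = -j/(ω·C) = 0 - j0.9565 Ω
Step 3 — Series combination: Z_total = R + L + C = 827 + j16.51 Ω = 827.2∠1.1° Ω.
Step 4 — Source phasor: V = 110∠36.5° V = 88.42 + j65.43 V.
Step 5 — Ohm's law: I = V / Z_total = (88.42 + j65.43) / (827 + j16.51) = 0.1085 + j0.07695 A.
Step 6 — Convert to polar: |I| = 0.133 A, ∠I = 35.4°.

I = 0.133∠35.4° A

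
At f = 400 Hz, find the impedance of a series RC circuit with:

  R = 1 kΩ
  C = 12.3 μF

Step 1 — Angular frequency: ω = 2π·f = 2π·400 = 2513 rad/s.
Step 2 — Component impedances:
  R: Z = R = 1000 Ω
  C: Z = 1/(jωC) = -j/(ω·C) = 0 - j32.35 Ω
Step 3 — Series combination: Z_total = R + C = 1000 - j32.35 Ω = 1001∠-1.9° Ω.

Z = 1000 - j32.35 Ω = 1001∠-1.9° Ω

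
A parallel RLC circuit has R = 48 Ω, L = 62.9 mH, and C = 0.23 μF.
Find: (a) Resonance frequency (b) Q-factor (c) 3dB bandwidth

Step 1 — Resonance: ω₀ = 1/√(LC) = 1/√(0.0629·2.3e-07) = 8314 rad/s.
Step 2 — f₀ = ω₀/(2π) = 1323 Hz.
Step 3 — Parallel Q: Q = R/(ω₀L) = 48/(8314·0.0629) = 0.09179.
Step 4 — Bandwidth: Δω = ω₀/Q = 9.058e+04 rad/s; BW = Δω/(2π) = 1.442e+04 Hz.

(a) f₀ = 1323 Hz  (b) Q = 0.09179  (c) BW = 1.442e+04 Hz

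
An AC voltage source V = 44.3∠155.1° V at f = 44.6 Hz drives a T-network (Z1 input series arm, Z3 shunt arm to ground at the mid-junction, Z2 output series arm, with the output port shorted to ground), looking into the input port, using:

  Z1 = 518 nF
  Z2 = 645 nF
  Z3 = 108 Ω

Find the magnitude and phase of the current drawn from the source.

Step 1 — Angular frequency: ω = 2π·f = 2π·44.6 = 280.2 rad/s.
Step 2 — Component impedances:
  Z1: Z = 1/(jωC) = -j/(ω·C) = 0 - j6889 Ω
  Z2: Z = 1/(jωC) = -j/(ω·C) = 0 - j5533 Ω
  Z3: Z = R = 108 Ω
Step 3 — With the output port shorted to ground, the output series arm Z2 runs from the junction to ground; the shunt arm Z3 also runs from the junction to ground. They appear in parallel: Z3 || Z2 = 108 - j2.107 Ω.
Step 4 — Series with input arm Z1: Z_in = Z1 + (Z3 || Z2) = 108 - j6891 Ω = 6892∠-89.1° Ω.
Step 5 — Source phasor: V = 44.3∠155.1° V = -40.18 + j18.65 V.
Step 6 — Ohm's law: I = V / Z_total = (-40.18 + j18.65) / (108 - j6891) = -0.002797 - j0.005787 A.
Step 7 — Convert to polar: |I| = 0.006428 A, ∠I = -115.8°.

I = 0.006428∠-115.8° A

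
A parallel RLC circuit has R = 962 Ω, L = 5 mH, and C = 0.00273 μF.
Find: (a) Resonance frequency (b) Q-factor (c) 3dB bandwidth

Step 1 — Resonance: ω₀ = 1/√(LC) = 1/√(0.005·2.73e-09) = 2.707e+05 rad/s.
Step 2 — f₀ = ω₀/(2π) = 4.308e+04 Hz.
Step 3 — Parallel Q: Q = R/(ω₀L) = 962/(2.707e+05·0.005) = 0.7108.
Step 4 — Bandwidth: Δω = ω₀/Q = 3.808e+05 rad/s; BW = Δω/(2π) = 6.06e+04 Hz.

(a) f₀ = 4.308e+04 Hz  (b) Q = 0.7108  (c) BW = 6.06e+04 Hz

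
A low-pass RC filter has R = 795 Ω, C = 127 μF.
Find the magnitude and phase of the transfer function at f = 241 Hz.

Step 1 — Angular frequency: ω = 2π·241 = 1514 rad/s.
Step 2 — Transfer function: H(jω) = 1/(1 + jωRC).
Step 3 — Denominator: 1 + jωRC = 1 + j·1514·795·0.000127 = 1 + j152.9.
Step 4 — H = 4.278e-05 - j0.006541.
Step 5 — Magnitude: |H| = 0.006541 (-43.7 dB); phase: φ = -89.6°.

|H| = 0.006541 (-43.7 dB), φ = -89.6°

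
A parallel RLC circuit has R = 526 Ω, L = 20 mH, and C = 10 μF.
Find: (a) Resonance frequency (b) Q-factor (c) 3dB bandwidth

Step 1 — Resonance: ω₀ = 1/√(LC) = 1/√(0.02·1e-05) = 2236 rad/s.
Step 2 — f₀ = ω₀/(2π) = 355.9 Hz.
Step 3 — Parallel Q: Q = R/(ω₀L) = 526/(2236·0.02) = 11.76.
Step 4 — Bandwidth: Δω = ω₀/Q = 190.1 rad/s; BW = Δω/(2π) = 30.26 Hz.

(a) f₀ = 355.9 Hz  (b) Q = 11.76  (c) BW = 30.26 Hz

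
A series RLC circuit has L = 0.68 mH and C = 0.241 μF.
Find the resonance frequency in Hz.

Step 1 — Resonance condition Im(Z)=0 gives ω₀ = 1/√(LC).
Step 2 — ω₀ = 1/√(0.00068·2.41e-07) = 7.812e+04 rad/s.
Step 3 — f₀ = ω₀/(2π) = 1.243e+04 Hz.

f₀ = 1.243e+04 Hz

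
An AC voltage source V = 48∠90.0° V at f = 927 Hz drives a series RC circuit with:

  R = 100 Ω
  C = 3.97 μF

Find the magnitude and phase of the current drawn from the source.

Step 1 — Angular frequency: ω = 2π·f = 2π·927 = 5825 rad/s.
Step 2 — Component impedances:
  R: Z = R = 100 Ω
  C: Z = 1/(jωC) = -j/(ω·C) = 0 - j43.25 Ω
Step 3 — Series combination: Z_total = R + C = 100 - j43.25 Ω = 109∠-23.4° Ω.
Step 4 — Source phasor: V = 48∠90.0° V = 0 + j48 V.
Step 5 — Ohm's law: I = V / Z_total = (0 + j48) / (100 - j43.25) = -0.1749 + j0.4044 A.
Step 6 — Convert to polar: |I| = 0.4406 A, ∠I = 113.4°.

I = 0.4406∠113.4° A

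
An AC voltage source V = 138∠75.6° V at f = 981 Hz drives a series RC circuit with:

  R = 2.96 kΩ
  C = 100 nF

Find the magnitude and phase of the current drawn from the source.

Step 1 — Angular frequency: ω = 2π·f = 2π·981 = 6164 rad/s.
Step 2 — Component impedances:
  R: Z = R = 2960 Ω
  C: Z = 1/(jωC) = -j/(ω·C) = 0 - j1622 Ω
Step 3 — Series combination: Z_total = R + C = 2960 - j1622 Ω = 3375∠-28.7° Ω.
Step 4 — Source phasor: V = 138∠75.6° V = 34.32 + j133.7 V.
Step 5 — Ohm's law: I = V / Z_total = (34.32 + j133.7) / (2960 - j1622) = -0.01012 + j0.03961 A.
Step 6 — Convert to polar: |I| = 0.04088 A, ∠I = 104.3°.

I = 0.04088∠104.3° A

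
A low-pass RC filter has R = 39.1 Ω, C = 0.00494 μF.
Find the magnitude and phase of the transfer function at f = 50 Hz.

Step 1 — Angular frequency: ω = 2π·50 = 314.2 rad/s.
Step 2 — Transfer function: H(jω) = 1/(1 + jωRC).
Step 3 — Denominator: 1 + jωRC = 1 + j·314.2·39.1·4.94e-09 = 1 + j6.068e-05.
Step 4 — H = 1 - j6.068e-05.
Step 5 — Magnitude: |H| = 1 (-0.0 dB); phase: φ = -0.0°.

|H| = 1 (-0.0 dB), φ = -0.0°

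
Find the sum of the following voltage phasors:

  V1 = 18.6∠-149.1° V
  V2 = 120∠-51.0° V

Step 1 — Convert each phasor to rectangular form:
  V1 = 18.6·(cos(-149.1°) + j·sin(-149.1°)) = -15.96 - j9.552 V
  V2 = 120·(cos(-51.0°) + j·sin(-51.0°)) = 75.52 - j93.26 V
Step 2 — Sum components: V_total = 59.56 - j102.8 V.
Step 3 — Convert to polar: |V_total| = 118.8 V, ∠V_total = -59.9°.

V_total = 118.8∠-59.9° V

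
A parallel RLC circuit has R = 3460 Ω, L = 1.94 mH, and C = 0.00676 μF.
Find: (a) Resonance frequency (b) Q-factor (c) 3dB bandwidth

Step 1 — Resonance: ω₀ = 1/√(LC) = 1/√(0.00194·6.76e-09) = 2.761e+05 rad/s.
Step 2 — f₀ = ω₀/(2π) = 4.395e+04 Hz.
Step 3 — Parallel Q: Q = R/(ω₀L) = 3460/(2.761e+05·0.00194) = 6.459.
Step 4 — Bandwidth: Δω = ω₀/Q = 4.275e+04 rad/s; BW = Δω/(2π) = 6805 Hz.

(a) f₀ = 4.395e+04 Hz  (b) Q = 6.459  (c) BW = 6805 Hz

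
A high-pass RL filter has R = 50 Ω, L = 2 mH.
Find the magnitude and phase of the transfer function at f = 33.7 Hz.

Step 1 — Angular frequency: ω = 2π·33.7 = 211.7 rad/s.
Step 2 — Transfer function: H(jω) = jωL/(R + jωL).
Step 3 — Numerator jωL = j·0.4235; denominator R + jωL = 50 + j0.4235.
Step 4 — H = 7.173e-05 + j0.008469.
Step 5 — Magnitude: |H| = 0.008469 (-41.4 dB); phase: φ = 89.5°.

|H| = 0.008469 (-41.4 dB), φ = 89.5°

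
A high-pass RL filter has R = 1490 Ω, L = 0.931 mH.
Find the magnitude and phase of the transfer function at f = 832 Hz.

Step 1 — Angular frequency: ω = 2π·832 = 5228 rad/s.
Step 2 — Transfer function: H(jω) = jωL/(R + jωL).
Step 3 — Numerator jωL = j·4.867; denominator R + jωL = 1490 + j4.867.
Step 4 — H = 1.067e-05 + j0.003266.
Step 5 — Magnitude: |H| = 0.003266 (-49.7 dB); phase: φ = 89.8°.

|H| = 0.003266 (-49.7 dB), φ = 89.8°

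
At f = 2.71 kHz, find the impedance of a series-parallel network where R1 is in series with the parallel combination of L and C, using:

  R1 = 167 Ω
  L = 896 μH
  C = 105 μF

Step 1 — Angular frequency: ω = 2π·f = 2π·2710 = 1.703e+04 rad/s.
Step 2 — Component impedances:
  R1: Z = R = 167 Ω
  L: Z = jωL = j·1.703e+04·0.000896 = 0 + j15.26 Ω
  C: Z = 1/(jωC) = -j/(ω·C) = 0 - j0.5593 Ω
Step 3 — Parallel branch: L || C = 1/(1/L + 1/C) = 0 - j0.5806 Ω.
Step 4 — Series with R1: Z_total = R1 + (L || C) = 167 - j0.5806 Ω = 167∠-0.2° Ω.

Z = 167 - j0.5806 Ω = 167∠-0.2° Ω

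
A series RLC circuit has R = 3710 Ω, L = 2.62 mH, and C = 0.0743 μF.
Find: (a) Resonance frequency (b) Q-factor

Step 1 — Resonance condition Im(Z)=0 gives ω₀ = 1/√(LC).
Step 2 — ω₀ = 1/√(0.00262·7.43e-08) = 7.167e+04 rad/s.
Step 3 — f₀ = ω₀/(2π) = 1.141e+04 Hz.
Step 4 — Series Q: Q = ω₀L/R = 7.167e+04·0.00262/3710 = 0.05062.

(a) f₀ = 1.141e+04 Hz  (b) Q = 0.05062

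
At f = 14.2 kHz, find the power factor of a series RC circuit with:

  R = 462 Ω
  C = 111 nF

Step 1 — Angular frequency: ω = 2π·f = 2π·1.42e+04 = 8.922e+04 rad/s.
Step 2 — Component impedances:
  R: Z = R = 462 Ω
  C: Z = 1/(jωC) = -j/(ω·C) = 0 - j101 Ω
Step 3 — Series combination: Z_total = R + C = 462 - j101 Ω = 472.9∠-12.3° Ω.
Step 4 — Power factor: PF = cos(φ) = Re(Z)/|Z| = 462/472.91 = 0.9769.
Step 5 — Type: Im(Z) = -101 ⇒ leading (phase φ = -12.3°).

PF = 0.9769 (leading, φ = -12.3°)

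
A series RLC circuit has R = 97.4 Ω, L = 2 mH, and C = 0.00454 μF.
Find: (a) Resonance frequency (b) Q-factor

Step 1 — Resonance condition Im(Z)=0 gives ω₀ = 1/√(LC).
Step 2 — ω₀ = 1/√(0.002·4.54e-09) = 3.319e+05 rad/s.
Step 3 — f₀ = ω₀/(2π) = 5.282e+04 Hz.
Step 4 — Series Q: Q = ω₀L/R = 3.319e+05·0.002/97.4 = 6.814.

(a) f₀ = 5.282e+04 Hz  (b) Q = 6.814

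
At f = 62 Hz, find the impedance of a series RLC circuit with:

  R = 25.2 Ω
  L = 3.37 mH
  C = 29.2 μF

Step 1 — Angular frequency: ω = 2π·f = 2π·62 = 389.6 rad/s.
Step 2 — Component impedances:
  R: Z = R = 25.2 Ω
  L: Z = jωL = j·389.6·0.00337 = 0 + j1.313 Ω
  C: Z = 1/(jωC) = -j/(ω·C) = 0 - j87.91 Ω
Step 3 — Series combination: Z_total = R + L + C = 25.2 - j86.6 Ω = 90.19∠-73.8° Ω.

Z = 25.2 - j86.6 Ω = 90.19∠-73.8° Ω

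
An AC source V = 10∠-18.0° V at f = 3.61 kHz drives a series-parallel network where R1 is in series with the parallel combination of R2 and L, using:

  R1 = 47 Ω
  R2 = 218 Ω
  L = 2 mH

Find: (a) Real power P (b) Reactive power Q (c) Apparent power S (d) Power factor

Step 1 — Angular frequency: ω = 2π·f = 2π·3610 = 2.268e+04 rad/s.
Step 2 — Component impedances:
  R1: Z = R = 47 Ω
  R2: Z = R = 218 Ω
  L: Z = jωL = j·2.268e+04·0.002 = 0 + j45.36 Ω
Step 3 — Parallel branch: R2 || L = 1/(1/R2 + 1/L) = 9.048 + j43.48 Ω.
Step 4 — Series with R1: Z_total = R1 + (R2 || L) = 56.05 + j43.48 Ω = 70.94∠37.8° Ω.
Step 5 — Source phasor: V = 10∠-18.0° V = 9.511 - j3.09 V.
Step 6 — Current: I = V / Z = 0.07923 - j0.1166 A = 0.141∠-55.8° A.
Step 7 — Complex power: S = V·I* = 1.114 + j0.8641 VA.
Step 8 — Real power: P = Re(S) = 1.114 W.
Step 9 — Reactive power: Q = Im(S) = 0.8641 VAR.
Step 10 — Apparent power: |S| = 1.41 VA.
Step 11 — Power factor: PF = P/|S| = 0.7901 (lagging).

(a) P = 1.114 W  (b) Q = 0.8641 VAR  (c) S = 1.41 VA  (d) PF = 0.7901 (lagging)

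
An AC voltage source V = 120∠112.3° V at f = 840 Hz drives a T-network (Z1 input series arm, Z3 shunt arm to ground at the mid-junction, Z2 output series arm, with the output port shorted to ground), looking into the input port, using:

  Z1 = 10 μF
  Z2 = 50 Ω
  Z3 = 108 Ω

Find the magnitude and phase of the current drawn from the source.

Step 1 — Angular frequency: ω = 2π·f = 2π·840 = 5278 rad/s.
Step 2 — Component impedances:
  Z1: Z = 1/(jωC) = -j/(ω·C) = 0 - j18.95 Ω
  Z2: Z = R = 50 Ω
  Z3: Z = R = 108 Ω
Step 3 — With the output port shorted to ground, the output series arm Z2 runs from the junction to ground; the shunt arm Z3 also runs from the junction to ground. They appear in parallel: Z3 || Z2 = 34.18 Ω.
Step 4 — Series with input arm Z1: Z_in = Z1 + (Z3 || Z2) = 34.18 - j18.95 Ω = 39.08∠-29.0° Ω.
Step 5 — Source phasor: V = 120∠112.3° V = -45.53 + j111 V.
Step 6 — Ohm's law: I = V / Z_total = (-45.53 + j111) / (34.18 - j18.95) = -2.397 + j1.92 A.
Step 7 — Convert to polar: |I| = 3.071 A, ∠I = 141.3°.

I = 3.071∠141.3° A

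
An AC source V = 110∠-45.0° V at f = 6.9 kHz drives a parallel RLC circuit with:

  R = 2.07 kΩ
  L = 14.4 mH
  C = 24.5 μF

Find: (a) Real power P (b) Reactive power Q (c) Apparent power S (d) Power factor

Step 1 — Angular frequency: ω = 2π·f = 2π·6900 = 4.335e+04 rad/s.
Step 2 — Component impedances:
  R: Z = R = 2070 Ω
  L: Z = jωL = j·4.335e+04·0.0144 = 0 + j624.3 Ω
  C: Z = 1/(jωC) = -j/(ω·C) = 0 - j0.9415 Ω
Step 3 — Parallel combination: 1/Z_total = 1/R + 1/L + 1/C; Z_total = 0.0004295 - j0.9429 Ω = 0.9429∠-90.0° Ω.
Step 4 — Source phasor: V = 110∠-45.0° V = 77.78 - j77.78 V.
Step 5 — Current: I = V / Z = 82.53 + j82.46 A = 116.7∠45.0° A.
Step 6 — Complex power: S = V·I* = 5.845 - j1.283e+04 VA.
Step 7 — Real power: P = Re(S) = 5.845 W.
Step 8 — Reactive power: Q = Im(S) = -1.283e+04 VAR.
Step 9 — Apparent power: |S| = 1.283e+04 VA.
Step 10 — Power factor: PF = P/|S| = 0.0004555 (leading).

(a) P = 5.845 W  (b) Q = -1.283e+04 VAR  (c) S = 1.283e+04 VA  (d) PF = 0.0004555 (leading)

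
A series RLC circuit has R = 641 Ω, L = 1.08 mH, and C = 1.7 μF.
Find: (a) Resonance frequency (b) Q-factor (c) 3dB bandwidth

Step 1 — Resonance condition Im(Z)=0 gives ω₀ = 1/√(LC).
Step 2 — ω₀ = 1/√(0.00108·1.7e-06) = 2.334e+04 rad/s.
Step 3 — f₀ = ω₀/(2π) = 3714 Hz.
Step 4 — Series Q: Q = ω₀L/R = 2.334e+04·0.00108/641 = 0.03932.
Step 5 — 3dB bandwidth: Δω = ω₀/Q = 5.935e+05 rad/s; BW = Δω/(2π) = 9.446e+04 Hz.

(a) f₀ = 3714 Hz  (b) Q = 0.03932  (c) BW = 9.446e+04 Hz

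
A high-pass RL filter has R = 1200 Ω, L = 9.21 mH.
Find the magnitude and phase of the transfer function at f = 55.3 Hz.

Step 1 — Angular frequency: ω = 2π·55.3 = 347.5 rad/s.
Step 2 — Transfer function: H(jω) = jωL/(R + jωL).
Step 3 — Numerator jωL = j·3.2; denominator R + jωL = 1200 + j3.2.
Step 4 — H = 7.112e-06 + j0.002667.
Step 5 — Magnitude: |H| = 0.002667 (-51.5 dB); phase: φ = 89.8°.

|H| = 0.002667 (-51.5 dB), φ = 89.8°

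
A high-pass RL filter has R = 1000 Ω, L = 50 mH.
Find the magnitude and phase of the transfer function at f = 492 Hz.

Step 1 — Angular frequency: ω = 2π·492 = 3091 rad/s.
Step 2 — Transfer function: H(jω) = jωL/(R + jωL).
Step 3 — Numerator jωL = j·154.6; denominator R + jωL = 1000 + j154.6.
Step 4 — H = 0.02333 + j0.151.
Step 5 — Magnitude: |H| = 0.1528 (-16.3 dB); phase: φ = 81.2°.

|H| = 0.1528 (-16.3 dB), φ = 81.2°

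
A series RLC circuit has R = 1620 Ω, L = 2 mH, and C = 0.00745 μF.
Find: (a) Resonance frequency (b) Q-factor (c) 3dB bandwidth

Step 1 — Resonance: ω₀ = 1/√(LC) = 1/√(0.002·7.45e-09) = 2.591e+05 rad/s.
Step 2 — f₀ = ω₀/(2π) = 4.123e+04 Hz.
Step 3 — Series Q: Q = ω₀L/R = 2.591e+05·0.002/1620 = 0.3198.
Step 4 — Bandwidth: Δω = ω₀/Q = 8.1e+05 rad/s; BW = Δω/(2π) = 1.289e+05 Hz.

(a) f₀ = 4.123e+04 Hz  (b) Q = 0.3198  (c) BW = 1.289e+05 Hz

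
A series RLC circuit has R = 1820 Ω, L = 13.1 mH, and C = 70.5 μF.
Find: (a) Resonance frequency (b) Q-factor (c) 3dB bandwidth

Step 1 — Resonance condition Im(Z)=0 gives ω₀ = 1/√(LC).
Step 2 — ω₀ = 1/√(0.0131·7.05e-05) = 1041 rad/s.
Step 3 — f₀ = ω₀/(2π) = 165.6 Hz.
Step 4 — Series Q: Q = ω₀L/R = 1041·0.0131/1820 = 0.00749.
Step 5 — 3dB bandwidth: Δω = ω₀/Q = 1.389e+05 rad/s; BW = Δω/(2π) = 2.211e+04 Hz.

(a) f₀ = 165.6 Hz  (b) Q = 0.00749  (c) BW = 2.211e+04 Hz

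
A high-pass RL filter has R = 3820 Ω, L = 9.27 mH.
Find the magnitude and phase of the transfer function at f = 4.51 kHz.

Step 1 — Angular frequency: ω = 2π·4510 = 2.834e+04 rad/s.
Step 2 — Transfer function: H(jω) = jωL/(R + jωL).
Step 3 — Numerator jωL = j·262.7; denominator R + jωL = 3820 + j262.7.
Step 4 — H = 0.004706 + j0.06844.
Step 5 — Magnitude: |H| = 0.0686 (-23.3 dB); phase: φ = 86.1°.

|H| = 0.0686 (-23.3 dB), φ = 86.1°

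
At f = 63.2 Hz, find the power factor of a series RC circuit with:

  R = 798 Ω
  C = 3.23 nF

Step 1 — Angular frequency: ω = 2π·f = 2π·63.2 = 397.1 rad/s.
Step 2 — Component impedances:
  R: Z = R = 798 Ω
  C: Z = 1/(jωC) = -j/(ω·C) = 0 - j7.797e+05 Ω
Step 3 — Series combination: Z_total = R + C = 798 - j7.797e+05 Ω = 7.797e+05∠-89.9° Ω.
Step 4 — Power factor: PF = cos(φ) = Re(Z)/|Z| = 798/7.7965e+05 = 0.001024.
Step 5 — Type: Im(Z) = -7.797e+05 ⇒ leading (phase φ = -89.9°).

PF = 0.001024 (leading, φ = -89.9°)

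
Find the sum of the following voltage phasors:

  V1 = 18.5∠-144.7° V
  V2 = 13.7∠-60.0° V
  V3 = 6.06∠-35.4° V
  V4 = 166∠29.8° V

Step 1 — Convert each phasor to rectangular form:
  V1 = 18.5·(cos(-144.7°) + j·sin(-144.7°)) = -15.1 - j10.69 V
  V2 = 13.7·(cos(-60.0°) + j·sin(-60.0°)) = 6.85 - j11.86 V
  V3 = 6.06·(cos(-35.4°) + j·sin(-35.4°)) = 4.94 - j3.51 V
  V4 = 166·(cos(29.8°) + j·sin(29.8°)) = 144 + j82.5 V
Step 2 — Sum components: V_total = 140.7 + j56.43 V.
Step 3 — Convert to polar: |V_total| = 151.6 V, ∠V_total = 21.8°.

V_total = 151.6∠21.8° V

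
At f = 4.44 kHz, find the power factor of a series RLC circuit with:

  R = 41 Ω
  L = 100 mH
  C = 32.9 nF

Step 1 — Angular frequency: ω = 2π·f = 2π·4440 = 2.79e+04 rad/s.
Step 2 — Component impedances:
  R: Z = R = 41 Ω
  L: Z = jωL = j·2.79e+04·0.1 = 0 + j2790 Ω
  C: Z = 1/(jωC) = -j/(ω·C) = 0 - j1090 Ω
Step 3 — Series combination: Z_total = R + L + C = 41 + j1700 Ω = 1701∠88.6° Ω.
Step 4 — Power factor: PF = cos(φ) = Re(Z)/|Z| = 41/1700.7 = 0.02411.
Step 5 — Type: Im(Z) = 1700 ⇒ lagging (phase φ = 88.6°).

PF = 0.02411 (lagging, φ = 88.6°)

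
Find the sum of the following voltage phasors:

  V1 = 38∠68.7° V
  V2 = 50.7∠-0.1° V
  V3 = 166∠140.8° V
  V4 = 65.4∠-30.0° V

Step 1 — Convert each phasor to rectangular form:
  V1 = 38·(cos(68.7°) + j·sin(68.7°)) = 13.8 + j35.4 V
  V2 = 50.7·(cos(-0.1°) + j·sin(-0.1°)) = 50.7 - j0.08849 V
  V3 = 166·(cos(140.8°) + j·sin(140.8°)) = -128.6 + j104.9 V
  V4 = 65.4·(cos(-30.0°) + j·sin(-30.0°)) = 56.64 - j32.7 V
Step 2 — Sum components: V_total = -7.499 + j107.5 V.
Step 3 — Convert to polar: |V_total| = 107.8 V, ∠V_total = 94.0°.

V_total = 107.8∠94.0° V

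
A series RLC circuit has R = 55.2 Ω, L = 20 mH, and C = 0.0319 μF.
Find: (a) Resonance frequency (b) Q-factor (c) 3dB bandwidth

Step 1 — Resonance condition Im(Z)=0 gives ω₀ = 1/√(LC).
Step 2 — ω₀ = 1/√(0.02·3.19e-08) = 3.959e+04 rad/s.
Step 3 — f₀ = ω₀/(2π) = 6301 Hz.
Step 4 — Series Q: Q = ω₀L/R = 3.959e+04·0.02/55.2 = 14.34.
Step 5 — 3dB bandwidth: Δω = ω₀/Q = 2760 rad/s; BW = Δω/(2π) = 439.3 Hz.

(a) f₀ = 6301 Hz  (b) Q = 14.34  (c) BW = 439.3 Hz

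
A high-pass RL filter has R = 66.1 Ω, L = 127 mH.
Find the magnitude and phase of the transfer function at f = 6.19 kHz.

Step 1 — Angular frequency: ω = 2π·6190 = 3.889e+04 rad/s.
Step 2 — Transfer function: H(jω) = jωL/(R + jωL).
Step 3 — Numerator jωL = j·4939; denominator R + jωL = 66.1 + j4939.
Step 4 — H = 0.9998 + j0.01338.
Step 5 — Magnitude: |H| = 0.9999 (-0.0 dB); phase: φ = 0.8°.

|H| = 0.9999 (-0.0 dB), φ = 0.8°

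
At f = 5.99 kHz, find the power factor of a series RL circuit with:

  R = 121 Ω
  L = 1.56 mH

Step 1 — Angular frequency: ω = 2π·f = 2π·5990 = 3.764e+04 rad/s.
Step 2 — Component impedances:
  R: Z = R = 121 Ω
  L: Z = jωL = j·3.764e+04·0.00156 = 0 + j58.71 Ω
Step 3 — Series combination: Z_total = R + L = 121 + j58.71 Ω = 134.5∠25.9° Ω.
Step 4 — Power factor: PF = cos(φ) = Re(Z)/|Z| = 121/134.49 = 0.8997.
Step 5 — Type: Im(Z) = 58.71 ⇒ lagging (phase φ = 25.9°).

PF = 0.8997 (lagging, φ = 25.9°)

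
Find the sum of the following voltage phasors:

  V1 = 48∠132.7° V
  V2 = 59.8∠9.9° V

Step 1 — Convert each phasor to rectangular form:
  V1 = 48·(cos(132.7°) + j·sin(132.7°)) = -32.55 + j35.28 V
  V2 = 59.8·(cos(9.9°) + j·sin(9.9°)) = 58.91 + j10.28 V
Step 2 — Sum components: V_total = 26.36 + j45.56 V.
Step 3 — Convert to polar: |V_total| = 52.63 V, ∠V_total = 59.9°.

V_total = 52.63∠59.9° V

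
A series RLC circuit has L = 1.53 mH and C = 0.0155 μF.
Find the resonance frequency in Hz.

Step 1 — Resonance condition Im(Z)=0 gives ω₀ = 1/√(LC).
Step 2 — ω₀ = 1/√(0.00153·1.55e-08) = 2.053e+05 rad/s.
Step 3 — f₀ = ω₀/(2π) = 3.268e+04 Hz.

f₀ = 3.268e+04 Hz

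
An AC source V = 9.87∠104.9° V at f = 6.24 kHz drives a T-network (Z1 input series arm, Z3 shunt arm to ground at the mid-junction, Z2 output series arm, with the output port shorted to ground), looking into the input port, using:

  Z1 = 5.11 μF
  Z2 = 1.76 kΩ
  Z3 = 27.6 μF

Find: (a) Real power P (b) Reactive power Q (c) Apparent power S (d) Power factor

Step 1 — Angular frequency: ω = 2π·f = 2π·6240 = 3.921e+04 rad/s.
Step 2 — Component impedances:
  Z1: Z = 1/(jωC) = -j/(ω·C) = 0 - j4.991 Ω
  Z2: Z = R = 1760 Ω
  Z3: Z = 1/(jωC) = -j/(ω·C) = 0 - j0.9241 Ω
Step 3 — With the output port shorted to ground, the output series arm Z2 runs from the junction to ground; the shunt arm Z3 also runs from the junction to ground. They appear in parallel: Z3 || Z2 = 0.0004852 - j0.9241 Ω.
Step 4 — Series with input arm Z1: Z_in = Z1 + (Z3 || Z2) = 0.0004852 - j5.915 Ω = 5.915∠-90.0° Ω.
Step 5 — Source phasor: V = 9.87∠104.9° V = -2.538 + j9.538 V.
Step 6 — Current: I = V / Z = -1.612 - j0.4289 A = 1.669∠-165.1° A.
Step 7 — Complex power: S = V·I* = 0.001351 - j16.47 VA.
Step 8 — Real power: P = Re(S) = 0.001351 W.
Step 9 — Reactive power: Q = Im(S) = -16.47 VAR.
Step 10 — Apparent power: |S| = 16.47 VA.
Step 11 — Power factor: PF = P/|S| = 8.203e-05 (leading).

(a) P = 0.001351 W  (b) Q = -16.47 VAR  (c) S = 16.47 VA  (d) PF = 8.203e-05 (leading)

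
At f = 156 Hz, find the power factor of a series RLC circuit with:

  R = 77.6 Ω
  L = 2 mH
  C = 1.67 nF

Step 1 — Angular frequency: ω = 2π·f = 2π·156 = 980.2 rad/s.
Step 2 — Component impedances:
  R: Z = R = 77.6 Ω
  L: Z = jωL = j·980.2·0.002 = 0 + j1.96 Ω
  C: Z = 1/(jωC) = -j/(ω·C) = 0 - j6.109e+05 Ω
Step 3 — Series combination: Z_total = R + L + C = 77.6 - j6.109e+05 Ω = 6.109e+05∠-90.0° Ω.
Step 4 — Power factor: PF = cos(φ) = Re(Z)/|Z| = 77.6/6.109e+05 = 0.000127.
Step 5 — Type: Im(Z) = -6.109e+05 ⇒ leading (phase φ = -90.0°).

PF = 0.000127 (leading, φ = -90.0°)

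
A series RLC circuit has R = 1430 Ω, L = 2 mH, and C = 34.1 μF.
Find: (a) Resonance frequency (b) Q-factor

Step 1 — Resonance condition Im(Z)=0 gives ω₀ = 1/√(LC).
Step 2 — ω₀ = 1/√(0.002·3.41e-05) = 3829 rad/s.
Step 3 — f₀ = ω₀/(2π) = 609.4 Hz.
Step 4 — Series Q: Q = ω₀L/R = 3829·0.002/1430 = 0.005356.

(a) f₀ = 609.4 Hz  (b) Q = 0.005356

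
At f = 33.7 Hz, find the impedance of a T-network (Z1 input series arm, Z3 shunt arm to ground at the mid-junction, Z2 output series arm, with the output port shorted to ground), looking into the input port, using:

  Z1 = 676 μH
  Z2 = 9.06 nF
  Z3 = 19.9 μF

Step 1 — Angular frequency: ω = 2π·f = 2π·33.7 = 211.7 rad/s.
Step 2 — Component impedances:
  Z1: Z = jωL = j·211.7·0.000676 = 0 + j0.1431 Ω
  Z2: Z = 1/(jωC) = -j/(ω·C) = 0 - j5.213e+05 Ω
  Z3: Z = 1/(jωC) = -j/(ω·C) = 0 - j237.3 Ω
Step 3 — With the output port shorted to ground, the output series arm Z2 runs from the junction to ground; the shunt arm Z3 also runs from the junction to ground. They appear in parallel: Z3 || Z2 = 0 - j237.2 Ω.
Step 4 — Series with input arm Z1: Z_in = Z1 + (Z3 || Z2) = 0 - j237.1 Ω = 237.1∠-90.0° Ω.

Z = 0 - j237.1 Ω = 237.1∠-90.0° Ω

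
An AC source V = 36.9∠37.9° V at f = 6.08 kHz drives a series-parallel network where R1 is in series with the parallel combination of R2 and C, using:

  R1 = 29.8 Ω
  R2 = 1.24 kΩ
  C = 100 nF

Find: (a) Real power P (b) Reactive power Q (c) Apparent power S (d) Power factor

Step 1 — Angular frequency: ω = 2π·f = 2π·6080 = 3.82e+04 rad/s.
Step 2 — Component impedances:
  R1: Z = R = 29.8 Ω
  R2: Z = R = 1240 Ω
  C: Z = 1/(jωC) = -j/(ω·C) = 0 - j261.8 Ω
Step 3 — Parallel branch: R2 || C = 1/(1/R2 + 1/C) = 52.9 - j250.6 Ω.
Step 4 — Series with R1: Z_total = R1 + (R2 || C) = 82.7 - j250.6 Ω = 263.9∠-71.7° Ω.
Step 5 — Source phasor: V = 36.9∠37.9° V = 29.12 + j22.67 V.
Step 6 — Current: I = V / Z = -0.04699 + j0.1317 A = 0.1398∠109.6° A.
Step 7 — Complex power: S = V·I* = 1.617 - j4.9 VA.
Step 8 — Real power: P = Re(S) = 1.617 W.
Step 9 — Reactive power: Q = Im(S) = -4.9 VAR.
Step 10 — Apparent power: |S| = 5.16 VA.
Step 11 — Power factor: PF = P/|S| = 0.3134 (leading).

(a) P = 1.617 W  (b) Q = -4.9 VAR  (c) S = 5.16 VA  (d) PF = 0.3134 (leading)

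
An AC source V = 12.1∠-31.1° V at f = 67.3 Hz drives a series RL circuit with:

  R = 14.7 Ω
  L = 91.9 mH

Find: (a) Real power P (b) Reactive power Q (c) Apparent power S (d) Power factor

Step 1 — Angular frequency: ω = 2π·f = 2π·67.3 = 422.9 rad/s.
Step 2 — Component impedances:
  R: Z = R = 14.7 Ω
  L: Z = jωL = j·422.9·0.0919 = 0 + j38.86 Ω
Step 3 — Series combination: Z_total = R + L = 14.7 + j38.86 Ω = 41.55∠69.3° Ω.
Step 4 — Source phasor: V = 12.1∠-31.1° V = 10.36 - j6.25 V.
Step 5 — Current: I = V / Z = -0.05247 - j0.2865 A = 0.2912∠-100.4° A.
Step 6 — Complex power: S = V·I* = 1.247 + j3.296 VA.
Step 7 — Real power: P = Re(S) = 1.247 W.
Step 8 — Reactive power: Q = Im(S) = 3.296 VAR.
Step 9 — Apparent power: |S| = 3.524 VA.
Step 10 — Power factor: PF = P/|S| = 0.3538 (lagging).

(a) P = 1.247 W  (b) Q = 3.296 VAR  (c) S = 3.524 VA  (d) PF = 0.3538 (lagging)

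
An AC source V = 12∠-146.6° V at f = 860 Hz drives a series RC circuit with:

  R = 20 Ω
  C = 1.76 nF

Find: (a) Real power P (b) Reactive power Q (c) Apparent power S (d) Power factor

Step 1 — Angular frequency: ω = 2π·f = 2π·860 = 5404 rad/s.
Step 2 — Component impedances:
  R: Z = R = 20 Ω
  C: Z = 1/(jωC) = -j/(ω·C) = 0 - j1.051e+05 Ω
Step 3 — Series combination: Z_total = R + C = 20 - j1.051e+05 Ω = 1.051e+05∠-90.0° Ω.
Step 4 — Source phasor: V = 12∠-146.6° V = -10.02 - j6.606 V.
Step 5 — Current: I = V / Z = 6.28e-05 - j9.529e-05 A = 0.0001141∠-56.6° A.
Step 6 — Complex power: S = V·I* = 2.605e-07 - j0.001369 VA.
Step 7 — Real power: P = Re(S) = 2.605e-07 W.
Step 8 — Reactive power: Q = Im(S) = -0.001369 VAR.
Step 9 — Apparent power: |S| = 0.001369 VA.
Step 10 — Power factor: PF = P/|S| = 0.0001902 (leading).

(a) P = 2.605e-07 W  (b) Q = -0.001369 VAR  (c) S = 0.001369 VA  (d) PF = 0.0001902 (leading)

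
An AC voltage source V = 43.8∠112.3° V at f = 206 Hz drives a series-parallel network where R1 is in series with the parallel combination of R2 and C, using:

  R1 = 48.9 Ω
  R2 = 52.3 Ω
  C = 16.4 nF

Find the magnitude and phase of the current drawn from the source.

Step 1 — Angular frequency: ω = 2π·f = 2π·206 = 1294 rad/s.
Step 2 — Component impedances:
  R1: Z = R = 48.9 Ω
  R2: Z = R = 52.3 Ω
  C: Z = 1/(jωC) = -j/(ω·C) = 0 - j4.711e+04 Ω
Step 3 — Parallel branch: R2 || C = 1/(1/R2 + 1/C) = 52.3 - j0.05806 Ω.
Step 4 — Series with R1: Z_total = R1 + (R2 || C) = 101.2 - j0.05806 Ω = 101.2∠-0.0° Ω.
Step 5 — Source phasor: V = 43.8∠112.3° V = -16.62 + j40.52 V.
Step 6 — Ohm's law: I = V / Z_total = (-16.62 + j40.52) / (101.2 - j0.05806) = -0.1645 + j0.4003 A.
Step 7 — Convert to polar: |I| = 0.4328 A, ∠I = 112.3°.

I = 0.4328∠112.3° A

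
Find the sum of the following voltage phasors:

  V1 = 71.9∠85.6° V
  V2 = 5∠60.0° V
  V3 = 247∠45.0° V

Step 1 — Convert each phasor to rectangular form:
  V1 = 71.9·(cos(85.6°) + j·sin(85.6°)) = 5.516 + j71.69 V
  V2 = 5·(cos(60.0°) + j·sin(60.0°)) = 2.5 + j4.33 V
  V3 = 247·(cos(45.0°) + j·sin(45.0°)) = 174.7 + j174.7 V
Step 2 — Sum components: V_total = 182.7 + j250.7 V.
Step 3 — Convert to polar: |V_total| = 310.2 V, ∠V_total = 53.9°.

V_total = 310.2∠53.9° V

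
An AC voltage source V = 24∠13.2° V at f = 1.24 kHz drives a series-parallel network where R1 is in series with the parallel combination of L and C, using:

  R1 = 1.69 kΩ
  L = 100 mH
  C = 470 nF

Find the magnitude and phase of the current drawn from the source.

Step 1 — Angular frequency: ω = 2π·f = 2π·1240 = 7791 rad/s.
Step 2 — Component impedances:
  R1: Z = R = 1690 Ω
  L: Z = jωL = j·7791·0.1 = 0 + j779.1 Ω
  C: Z = 1/(jωC) = -j/(ω·C) = 0 - j273.1 Ω
Step 3 — Parallel branch: L || C = 1/(1/L + 1/C) = 0 - j420.5 Ω.
Step 4 — Series with R1: Z_total = R1 + (L || C) = 1690 - j420.5 Ω = 1742∠-14.0° Ω.
Step 5 — Source phasor: V = 24∠13.2° V = 23.37 + j5.48 V.
Step 6 — Ohm's law: I = V / Z_total = (23.37 + j5.48) / (1690 - j420.5) = 0.01226 + j0.006293 A.
Step 7 — Convert to polar: |I| = 0.01378 A, ∠I = 27.2°.

I = 0.01378∠27.2° A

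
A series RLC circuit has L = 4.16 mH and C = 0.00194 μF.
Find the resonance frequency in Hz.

Step 1 — Resonance condition Im(Z)=0 gives ω₀ = 1/√(LC).
Step 2 — ω₀ = 1/√(0.00416·1.94e-09) = 3.52e+05 rad/s.
Step 3 — f₀ = ω₀/(2π) = 5.602e+04 Hz.

f₀ = 5.602e+04 Hz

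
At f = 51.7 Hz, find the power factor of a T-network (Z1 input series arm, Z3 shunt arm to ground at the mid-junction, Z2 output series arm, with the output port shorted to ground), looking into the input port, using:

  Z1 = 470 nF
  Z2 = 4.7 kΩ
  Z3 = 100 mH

Step 1 — Angular frequency: ω = 2π·f = 2π·51.7 = 324.8 rad/s.
Step 2 — Component impedances:
  Z1: Z = 1/(jωC) = -j/(ω·C) = 0 - j6550 Ω
  Z2: Z = R = 4700 Ω
  Z3: Z = jωL = j·324.8·0.1 = 0 + j32.48 Ω
Step 3 — With the output port shorted to ground, the output series arm Z2 runs from the junction to ground; the shunt arm Z3 also runs from the junction to ground. They appear in parallel: Z3 || Z2 = 0.2245 + j32.48 Ω.
Step 4 — Series with input arm Z1: Z_in = Z1 + (Z3 || Z2) = 0.2245 - j6517 Ω = 6517∠-90.0° Ω.
Step 5 — Power factor: PF = cos(φ) = Re(Z)/|Z| = 0.2245/6517 = 3.445e-05.
Step 6 — Type: Im(Z) = -6517 ⇒ leading (phase φ = -90.0°).

PF = 3.445e-05 (leading, φ = -90.0°)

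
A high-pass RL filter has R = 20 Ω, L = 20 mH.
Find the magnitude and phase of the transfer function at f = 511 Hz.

Step 1 — Angular frequency: ω = 2π·511 = 3211 rad/s.
Step 2 — Transfer function: H(jω) = jωL/(R + jωL).
Step 3 — Numerator jωL = j·64.21; denominator R + jωL = 20 + j64.21.
Step 4 — H = 0.9116 + j0.2839.
Step 5 — Magnitude: |H| = 0.9548 (-0.4 dB); phase: φ = 17.3°.

|H| = 0.9548 (-0.4 dB), φ = 17.3°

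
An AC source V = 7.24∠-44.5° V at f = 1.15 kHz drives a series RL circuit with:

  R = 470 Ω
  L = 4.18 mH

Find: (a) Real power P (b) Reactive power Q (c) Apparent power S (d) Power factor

Step 1 — Angular frequency: ω = 2π·f = 2π·1150 = 7226 rad/s.
Step 2 — Component impedances:
  R: Z = R = 470 Ω
  L: Z = jωL = j·7226·0.00418 = 0 + j30.2 Ω
Step 3 — Series combination: Z_total = R + L = 470 + j30.2 Ω = 471∠3.7° Ω.
Step 4 — Source phasor: V = 7.24∠-44.5° V = 5.164 - j5.075 V.
Step 5 — Current: I = V / Z = 0.01025 - j0.01146 A = 0.01537∠-48.2° A.
Step 6 — Complex power: S = V·I* = 0.1111 + j0.007137 VA.
Step 7 — Real power: P = Re(S) = 0.1111 W.
Step 8 — Reactive power: Q = Im(S) = 0.007137 VAR.
Step 9 — Apparent power: |S| = 0.1113 VA.
Step 10 — Power factor: PF = P/|S| = 0.9979 (lagging).

(a) P = 0.1111 W  (b) Q = 0.007137 VAR  (c) S = 0.1113 VA  (d) PF = 0.9979 (lagging)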